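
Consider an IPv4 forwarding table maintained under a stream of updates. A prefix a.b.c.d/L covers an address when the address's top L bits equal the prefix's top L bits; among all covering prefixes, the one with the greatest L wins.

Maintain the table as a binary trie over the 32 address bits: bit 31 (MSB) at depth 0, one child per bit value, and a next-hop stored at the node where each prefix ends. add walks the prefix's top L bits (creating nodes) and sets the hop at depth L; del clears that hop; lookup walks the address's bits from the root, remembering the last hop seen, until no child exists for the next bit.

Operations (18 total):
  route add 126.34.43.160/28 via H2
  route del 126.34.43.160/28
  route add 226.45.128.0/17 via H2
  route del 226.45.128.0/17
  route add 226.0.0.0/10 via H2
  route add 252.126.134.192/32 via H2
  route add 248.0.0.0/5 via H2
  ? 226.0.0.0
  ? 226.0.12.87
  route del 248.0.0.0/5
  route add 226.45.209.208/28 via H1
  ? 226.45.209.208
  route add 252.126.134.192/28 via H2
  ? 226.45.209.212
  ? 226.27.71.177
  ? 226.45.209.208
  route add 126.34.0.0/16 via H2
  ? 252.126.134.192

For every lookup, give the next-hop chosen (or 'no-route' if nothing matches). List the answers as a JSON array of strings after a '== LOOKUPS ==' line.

Trace:
  add 126.34.43.160/28 -> H2 at depth 28
  del 126.34.43.160/28 (clear depth 28)
  add 226.45.128.0/17 -> H2 at depth 17
  del 226.45.128.0/17 (clear depth 17)
  add 226.0.0.0/10 -> H2 at depth 10
  add 252.126.134.192/32 -> H2 at depth 32
  add 248.0.0.0/5 -> H2 at depth 5
  Q 226.0.0.0: descend 1110001000 ; hops seen [H2] ; pick H2
  Q 226.0.12.87: descend 1110001000 ; hops seen [H2] ; pick H2
  del 248.0.0.0/5 (clear depth 5)
  add 226.45.209.208/28 -> H1 at depth 28
  Q 226.45.209.208: descend 1110001000101101110100011101 ; hops seen [H2,H1] ; pick H1
  add 252.126.134.192/28 -> H2 at depth 28
  Q 226.45.209.212: descend 1110001000101101110100011101 ; hops seen [H2,H1] ; pick H1
  Q 226.27.71.177: descend 1110001000 ; hops seen [H2] ; pick H2
  Q 226.45.209.208: descend 1110001000101101110100011101 ; hops seen [H2,H1] ; pick H1
  add 126.34.0.0/16 -> H2 at depth 16
  Q 252.126.134.192: descend 11111100011111101000011011000000 ; hops seen [H2,H2] ; pick H2

== LOOKUPS ==
["H2","H2","H1","H1","H2","H1","H2"]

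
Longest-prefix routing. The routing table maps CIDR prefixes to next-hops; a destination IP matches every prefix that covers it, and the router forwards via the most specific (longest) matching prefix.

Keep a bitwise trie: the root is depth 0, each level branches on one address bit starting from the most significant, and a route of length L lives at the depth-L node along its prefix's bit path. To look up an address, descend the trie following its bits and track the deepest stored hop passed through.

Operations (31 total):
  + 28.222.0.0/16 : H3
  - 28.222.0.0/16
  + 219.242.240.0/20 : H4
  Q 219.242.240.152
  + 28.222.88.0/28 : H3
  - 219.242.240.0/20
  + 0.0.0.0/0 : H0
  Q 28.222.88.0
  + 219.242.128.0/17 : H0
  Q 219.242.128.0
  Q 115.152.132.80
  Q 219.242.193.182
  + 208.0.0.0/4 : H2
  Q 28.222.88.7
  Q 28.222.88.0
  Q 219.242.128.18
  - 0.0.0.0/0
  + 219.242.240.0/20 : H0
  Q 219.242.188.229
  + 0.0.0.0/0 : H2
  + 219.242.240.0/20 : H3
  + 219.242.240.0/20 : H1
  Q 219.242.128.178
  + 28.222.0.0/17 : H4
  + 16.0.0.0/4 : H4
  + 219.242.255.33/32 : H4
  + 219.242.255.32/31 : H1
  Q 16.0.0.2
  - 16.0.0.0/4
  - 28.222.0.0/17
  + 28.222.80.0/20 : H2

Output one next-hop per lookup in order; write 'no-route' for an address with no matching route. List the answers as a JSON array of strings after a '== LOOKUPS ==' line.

Apply in order:
  + 28.222.0.0/16 (H3) depth=16
  del 28.222.0.0/16 (clear depth 16)
  + 219.242.240.0/20 (H4) depth=20
  ? 219.242.240.152  path d0:-→d1:-→d2:-→d3:-→d4:-→d5:-→d6:-→d7:-→d8:-→d9:-→d10:-→d11:-→d12:-→d13:-→d14:-→d15:-→d16:-→d17:-→d18:-→d19:-→d20:H4  best=H4
  + 28.222.88.0/28 (H3) depth=28
  del 219.242.240.0/20 (clear depth 20)
  + 0.0.0.0/0 (H0) depth=0
  ? 28.222.88.0  path d0:H0→d1:-→d2:-→d3:-→d4:-→d5:-→d6:-→d7:-→d8:-→d9:-→d10:-→d11:-→d12:-→d13:-→d14:-→d15:-→d16:-→d17:-→d18:-→d19:-→d20:-→d21:-→d22:-→d23:-→d24:-→d25:-→d26:-→d27:-→d28:H3  best=H3
  + 219.242.128.0/17 (H0) depth=17
  ? 219.242.128.0  path d0:H0→d1:-→d2:-→d3:-→d4:-→d5:-→d6:-→d7:-→d8:-→d9:-→d10:-→d11:-→d12:-→d13:-→d14:-→d15:-→d16:-→d17:H0  best=H0
  ? 115.152.132.80  path d0:H0→d1:-  best=H0
  ? 219.242.193.182  path d0:H0→d1:-→d2:-→d3:-→d4:-→d5:-→d6:-→d7:-→d8:-→d9:-→d10:-→d11:-→d12:-→d13:-→d14:-→d15:-→d16:-→d17:H0→d18:-  best=H0
  + 208.0.0.0/4 (H2) depth=4
  ? 28.222.88.7  path d0:H0→d1:-→d2:-→d3:-→d4:-→d5:-→d6:-→d7:-→d8:-→d9:-→d10:-→d11:-→d12:-→d13:-→d14:-→d15:-→d16:-→d17:-→d18:-→d19:-→d20:-→d21:-→d22:-→d23:-→d24:-→d25:-→d26:-→d27:-→d28:H3  best=H3
  ? 28.222.88.0  path d0:H0→d1:-→d2:-→d3:-→d4:-→d5:-→d6:-→d7:-→d8:-→d9:-→d10:-→d11:-→d12:-→d13:-→d14:-→d15:-→d16:-→d17:-→d18:-→d19:-→d20:-→d21:-→d22:-→d23:-→d24:-→d25:-→d26:-→d27:-→d28:H3  best=H3
  ? 219.242.128.18  path d0:H0→d1:-→d2:-→d3:-→d4:H2→d5:-→d6:-→d7:-→d8:-→d9:-→d10:-→d11:-→d12:-→d13:-→d14:-→d15:-→d16:-→d17:H0  best=H0
  del 0.0.0.0/0 (clear depth 0)
  + 219.242.240.0/20 (H0) depth=20
  ? 219.242.188.229  path d0:-→d1:-→d2:-→d3:-→d4:H2→d5:-→d6:-→d7:-→d8:-→d9:-→d10:-→d11:-→d12:-→d13:-→d14:-→d15:-→d16:-→d17:H0  best=H0
  + 0.0.0.0/0 (H2) depth=0
  + 219.242.240.0/20 (H3) depth=20
  + 219.242.240.0/20 (H1) depth=20
  ? 219.242.128.178  path d0:H2→d1:-→d2:-→d3:-→d4:H2→d5:-→d6:-→d7:-→d8:-→d9:-→d10:-→d11:-→d12:-→d13:-→d14:-→d15:-→d16:-→d17:H0  best=H0
  + 28.222.0.0/17 (H4) depth=17
  + 16.0.0.0/4 (H4) depth=4
  + 219.242.255.33/32 (H4) depth=32
  + 219.242.255.32/31 (H1) depth=31
  ? 16.0.0.2  path d0:H2→d1:-→d2:-→d3:-→d4:H4  best=H4
  del 16.0.0.0/4 (clear depth 4)
  del 28.222.0.0/17 (clear depth 17)
  + 28.222.80.0/20 (H2) depth=20

== LOOKUPS ==
["H4","H3","H0","H0","H0","H3","H3","H0","H0","H0","H4"]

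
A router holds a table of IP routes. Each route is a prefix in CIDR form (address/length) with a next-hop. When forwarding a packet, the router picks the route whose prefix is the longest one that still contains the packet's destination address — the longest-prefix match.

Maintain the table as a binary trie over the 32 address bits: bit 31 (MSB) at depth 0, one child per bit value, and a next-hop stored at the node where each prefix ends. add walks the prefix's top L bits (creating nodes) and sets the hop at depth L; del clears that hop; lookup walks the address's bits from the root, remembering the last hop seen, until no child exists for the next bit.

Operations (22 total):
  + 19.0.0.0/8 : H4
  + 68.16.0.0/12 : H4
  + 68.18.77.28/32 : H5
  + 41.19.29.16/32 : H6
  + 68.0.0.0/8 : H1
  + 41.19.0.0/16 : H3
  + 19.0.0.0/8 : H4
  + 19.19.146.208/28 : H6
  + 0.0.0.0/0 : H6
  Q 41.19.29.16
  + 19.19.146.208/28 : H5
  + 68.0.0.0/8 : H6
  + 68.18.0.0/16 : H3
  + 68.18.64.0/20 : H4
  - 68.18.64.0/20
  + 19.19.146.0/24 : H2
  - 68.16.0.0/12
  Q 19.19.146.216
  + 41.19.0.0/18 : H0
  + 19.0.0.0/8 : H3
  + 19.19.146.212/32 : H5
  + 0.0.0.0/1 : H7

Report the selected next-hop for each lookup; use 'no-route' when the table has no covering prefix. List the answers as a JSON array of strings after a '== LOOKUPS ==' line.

Apply in order:
  + 19.0.0.0/8 (H4) depth=8
  + 68.16.0.0/12 (H4) depth=12
  + 68.18.77.28/32 (H5) depth=32
  + 41.19.29.16/32 (H6) depth=32
  + 68.0.0.0/8 (H1) depth=8
  + 41.19.0.0/16 (H3) depth=16
  + 19.0.0.0/8 (H4) depth=8
  + 19.19.146.208/28 (H6) depth=28
  + 0.0.0.0/0 (H6) depth=0
  Q 41.19.29.16: descend 00101001000100110001110100010000 ; hops seen [H6,H3,H6] ; pick H6
  + 19.19.146.208/28 (H5) depth=28
  + 68.0.0.0/8 (H6) depth=8
  + 68.18.0.0/16 (H3) depth=16
  + 68.18.64.0/20 (H4) depth=20
  - 68.18.64.0/20 clear@20
  + 19.19.146.0/24 (H2) depth=24
  - 68.16.0.0/12 clear@12
  Q 19.19.146.216: descend 0001001100010011100100101101 ; hops seen [H6,H4,H2,H5] ; pick H5
  + 41.19.0.0/18 (H0) depth=18
  + 19.0.0.0/8 (H3) depth=8
  + 19.19.146.212/32 (H5) depth=32
  + 0.0.0.0/1 (H7) depth=1

== LOOKUPS ==
["H6","H5"]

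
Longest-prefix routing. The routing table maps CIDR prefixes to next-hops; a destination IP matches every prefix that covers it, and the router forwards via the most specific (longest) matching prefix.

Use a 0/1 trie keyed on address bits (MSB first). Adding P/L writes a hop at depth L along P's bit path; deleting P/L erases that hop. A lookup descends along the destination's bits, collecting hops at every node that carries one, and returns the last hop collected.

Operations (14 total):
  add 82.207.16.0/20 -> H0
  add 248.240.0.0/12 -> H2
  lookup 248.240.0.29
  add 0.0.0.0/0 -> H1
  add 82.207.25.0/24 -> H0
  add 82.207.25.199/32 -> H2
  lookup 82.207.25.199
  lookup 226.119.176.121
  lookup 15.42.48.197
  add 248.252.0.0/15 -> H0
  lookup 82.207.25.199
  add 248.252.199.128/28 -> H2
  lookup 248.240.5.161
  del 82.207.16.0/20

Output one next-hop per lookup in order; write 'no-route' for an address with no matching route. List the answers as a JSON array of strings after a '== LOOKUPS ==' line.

Process each operation:
  + 82.207.16.0/20 (H0) depth=20
  + 248.240.0.0/12 (H2) depth=12
  ? 248.240.0.29  path d0:-→d1:-→d2:-→d3:-→d4:-→d5:-→d6:-→d7:-→d8:-→d9:-→d10:-→d11:-→d12:H2  best=H2
  + 0.0.0.0/0 (H1) depth=0
  + 82.207.25.0/24 (H0) depth=24
  + 82.207.25.199/32 (H2) depth=32
  ? 82.207.25.199  path d0:H1→d1:-→d2:-→d3:-→d4:-→d5:-→d6:-→d7:-→d8:-→d9:-→d10:-→d11:-→d12:-→d13:-→d14:-→d15:-→d16:-→d17:-→d18:-→d19:-→d20:H0→d21:-→d22:-→d23:-→d24:H0→d25:-→d26:-→d27:-→d28:-→d29:-→d30:-→d31:-→d32:H2  best=H2
  ? 226.119.176.121  path d0:H1→d1:-→d2:-→d3:-  best=H1
  ? 15.42.48.197  path d0:H1→d1:-  best=H1
  + 248.252.0.0/15 (H0) depth=15
  ? 82.207.25.199  path d0:H1→d1:-→d2:-→d3:-→d4:-→d5:-→d6:-→d7:-→d8:-→d9:-→d10:-→d11:-→d12:-→d13:-→d14:-→d15:-→d16:-→d17:-→d18:-→d19:-→d20:H0→d21:-→d22:-→d23:-→d24:H0→d25:-→d26:-→d27:-→d28:-→d29:-→d30:-→d31:-→d32:H2  best=H2
  + 248.252.199.128/28 (H2) depth=28
  ? 248.240.5.161  path d0:H1→d1:-→d2:-→d3:-→d4:-→d5:-→d6:-→d7:-→d8:-→d9:-→d10:-→d11:-→d12:H2  best=H2
  del 82.207.16.0/20 (clear depth 20)

== LOOKUPS ==
["H2","H2","H1","H1","H2","H2"]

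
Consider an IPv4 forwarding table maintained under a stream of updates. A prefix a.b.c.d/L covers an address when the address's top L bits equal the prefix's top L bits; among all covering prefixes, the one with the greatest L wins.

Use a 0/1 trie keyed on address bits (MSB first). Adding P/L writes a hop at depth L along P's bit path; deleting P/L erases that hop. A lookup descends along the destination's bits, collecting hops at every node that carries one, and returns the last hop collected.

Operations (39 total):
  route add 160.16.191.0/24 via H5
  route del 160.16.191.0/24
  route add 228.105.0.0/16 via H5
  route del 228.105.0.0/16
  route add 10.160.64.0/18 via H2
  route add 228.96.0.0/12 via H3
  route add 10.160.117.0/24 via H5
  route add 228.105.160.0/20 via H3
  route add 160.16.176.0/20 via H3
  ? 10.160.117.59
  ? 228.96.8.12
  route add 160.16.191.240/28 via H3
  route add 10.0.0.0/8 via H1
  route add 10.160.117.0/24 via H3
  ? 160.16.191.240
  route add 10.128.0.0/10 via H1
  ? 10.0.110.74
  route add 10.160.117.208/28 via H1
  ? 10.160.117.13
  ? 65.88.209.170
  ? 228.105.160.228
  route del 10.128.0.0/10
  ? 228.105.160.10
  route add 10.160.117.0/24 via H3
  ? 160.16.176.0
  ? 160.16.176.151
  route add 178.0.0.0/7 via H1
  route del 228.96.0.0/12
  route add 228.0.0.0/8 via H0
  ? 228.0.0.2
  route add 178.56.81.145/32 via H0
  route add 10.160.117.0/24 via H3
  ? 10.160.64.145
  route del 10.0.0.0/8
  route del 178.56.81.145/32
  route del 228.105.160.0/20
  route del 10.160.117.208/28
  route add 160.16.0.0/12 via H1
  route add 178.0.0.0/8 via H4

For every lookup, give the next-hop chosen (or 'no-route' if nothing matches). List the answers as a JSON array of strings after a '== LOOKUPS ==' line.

Trace:
  add 160.16.191.0/24 -> H5 at depth 24
  del 160.16.191.0/24 (clear depth 24)
  add 228.105.0.0/16 -> H5 at depth 16
  del 228.105.0.0/16 (clear depth 16)
  add 10.160.64.0/18 -> H2 at depth 18
  add 228.96.0.0/12 -> H3 at depth 12
  add 10.160.117.0/24 -> H5 at depth 24
  add 228.105.160.0/20 -> H3 at depth 20
  add 160.16.176.0/20 -> H3 at depth 20
  lookup 10.160.117.59: bits 000010101010000001110101 walk d0:-→d1:-→d2:-→d3:-→d4:-→d5:-→d6:-→d7:-→d8:-→d9:-→d10:-→d11:-→d12:-→d13:-→d14:-→d15:-→d16:-→d17:-→d18:H2→d19:-→d20:-→d21:-→d22:-→d23:-→d24:H5 -> H5
  lookup 228.96.8.12: bits 111001000110 walk d0:-→d1:-→d2:-→d3:-→d4:-→d5:-→d6:-→d7:-→d8:-→d9:-→d10:-→d11:-→d12:H3 -> H3
  add 160.16.191.240/28 -> H3 at depth 28
  add 10.0.0.0/8 -> H1 at depth 8
  add 10.160.117.0/24 -> H3 at depth 24
  lookup 160.16.191.240: bits 1010000000010000101111111111 walk d0:-→d1:-→d2:-→d3:-→d4:-→d5:-→d6:-→d7:-→d8:-→d9:-→d10:-→d11:-→d12:-→d13:-→d14:-→d15:-→d16:-→d17:-→d18:-→d19:-→d20:H3→d21:-→d22:-→d23:-→d24:-→d25:-→d26:-→d27:-→d28:H3 -> H3
  add 10.128.0.0/10 -> H1 at depth 10
  lookup 10.0.110.74: bits 00001010 walk d0:-→d1:-→d2:-→d3:-→d4:-→d5:-→d6:-→d7:-→d8:H1 -> H1
  add 10.160.117.208/28 -> H1 at depth 28
  lookup 10.160.117.13: bits 000010101010000001110101 walk d0:-→d1:-→d2:-→d3:-→d4:-→d5:-→d6:-→d7:-→d8:H1→d9:-→d10:H1→d11:-→d12:-→d13:-→d14:-→d15:-→d16:-→d17:-→d18:H2→d19:-→d20:-→d21:-→d22:-→d23:-→d24:H3 -> H3
  lookup 65.88.209.170: bits 0 walk d0:-→d1:- -> no-route
  lookup 228.105.160.228: bits 11100100011010011010 walk d0:-→d1:-→d2:-→d3:-→d4:-→d5:-→d6:-→d7:-→d8:-→d9:-→d10:-→d11:-→d12:H3→d13:-→d14:-→d15:-→d16:-→d17:-→d18:-→d19:-→d20:H3 -> H3
  del 10.128.0.0/10 (clear depth 10)
  lookup 228.105.160.10: bits 11100100011010011010 walk d0:-→d1:-→d2:-→d3:-→d4:-→d5:-→d6:-→d7:-→d8:-→d9:-→d10:-→d11:-→d12:H3→d13:-→d14:-→d15:-→d16:-→d17:-→d18:-→d19:-→d20:H3 -> H3
  add 10.160.117.0/24 -> H3 at depth 24
  lookup 160.16.176.0: bits 10100000000100001011 walk d0:-→d1:-→d2:-→d3:-→d4:-→d5:-→d6:-→d7:-→d8:-→d9:-→d10:-→d11:-→d12:-→d13:-→d14:-→d15:-→d16:-→d17:-→d18:-→d19:-→d20:H3 -> H3
  lookup 160.16.176.151: bits 10100000000100001011 walk d0:-→d1:-→d2:-→d3:-→d4:-→d5:-→d6:-→d7:-→d8:-→d9:-→d10:-→d11:-→d12:-→d13:-→d14:-→d15:-→d16:-→d17:-→d18:-→d19:-→d20:H3 -> H3
  add 178.0.0.0/7 -> H1 at depth 7
  del 228.96.0.0/12 (clear depth 12)
  add 228.0.0.0/8 -> H0 at depth 8
  lookup 228.0.0.2: bits 111001000 walk d0:-→d1:-→d2:-→d3:-→d4:-→d5:-→d6:-→d7:-→d8:H0→d9:- -> H0
  add 178.56.81.145/32 -> H0 at depth 32
  add 10.160.117.0/24 -> H3 at depth 24
  lookup 10.160.64.145: bits 000010101010000001 walk d0:-→d1:-→d2:-→d3:-→d4:-→d5:-→d6:-→d7:-→d8:H1→d9:-→d10:-→d11:-→d12:-→d13:-→d14:-→d15:-→d16:-→d17:-→d18:H2 -> H2
  del 10.0.0.0/8 (clear depth 8)
  del 178.56.81.145/32 (clear depth 32)
  del 228.105.160.0/20 (clear depth 20)
  del 10.160.117.208/28 (clear depth 28)
  add 160.16.0.0/12 -> H1 at depth 12
  add 178.0.0.0/8 -> H4 at depth 8

== LOOKUPS ==
["H5","H3","H3","H1","H3","no-route","H3","H3","H3","H3","H0","H2"]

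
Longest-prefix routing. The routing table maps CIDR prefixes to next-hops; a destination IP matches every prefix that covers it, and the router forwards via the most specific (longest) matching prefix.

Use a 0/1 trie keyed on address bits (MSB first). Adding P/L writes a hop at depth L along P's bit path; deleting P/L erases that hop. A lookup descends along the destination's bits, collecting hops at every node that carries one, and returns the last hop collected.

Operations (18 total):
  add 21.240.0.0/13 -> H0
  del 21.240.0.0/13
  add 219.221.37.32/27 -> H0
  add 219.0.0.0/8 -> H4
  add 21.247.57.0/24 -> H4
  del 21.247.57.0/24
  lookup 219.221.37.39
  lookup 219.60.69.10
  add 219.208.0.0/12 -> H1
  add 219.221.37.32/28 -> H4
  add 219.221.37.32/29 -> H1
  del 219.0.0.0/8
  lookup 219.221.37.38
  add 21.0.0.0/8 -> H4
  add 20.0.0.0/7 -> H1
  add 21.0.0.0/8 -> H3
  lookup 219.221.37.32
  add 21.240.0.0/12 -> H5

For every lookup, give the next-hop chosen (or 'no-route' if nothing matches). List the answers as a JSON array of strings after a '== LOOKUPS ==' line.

Trace:
  add 21.240.0.0/13 -> H0 at depth 13
  del 21.240.0.0/13 (clear depth 13)
  add 219.221.37.32/27 -> H0 at depth 27
  add 219.0.0.0/8 -> H4 at depth 8
  add 21.247.57.0/24 -> H4 at depth 24
  del 21.247.57.0/24 (clear depth 24)
  ? 219.221.37.39  path d0:-→d1:-→d2:-→d3:-→d4:-→d5:-→d6:-→d7:-→d8:H4→d9:-→d10:-→d11:-→d12:-→d13:-→d14:-→d15:-→d16:-→d17:-→d18:-→d19:-→d20:-→d21:-→d22:-→d23:-→d24:-→d25:-→d26:-→d27:H0  best=H0
  ? 219.60.69.10  path d0:-→d1:-→d2:-→d3:-→d4:-→d5:-→d6:-→d7:-→d8:H4  best=H4
  add 219.208.0.0/12 -> H1 at depth 12
  add 219.221.37.32/28 -> H4 at depth 28
  add 219.221.37.32/29 -> H1 at depth 29
  del 219.0.0.0/8 (clear depth 8)
  ? 219.221.37.38  path d0:-→d1:-→d2:-→d3:-→d4:-→d5:-→d6:-→d7:-→d8:-→d9:-→d10:-→d11:-→d12:H1→d13:-→d14:-→d15:-→d16:-→d17:-→d18:-→d19:-→d20:-→d21:-→d22:-→d23:-→d24:-→d25:-→d26:-→d27:H0→d28:H4→d29:H1  best=H1
  add 21.0.0.0/8 -> H4 at depth 8
  add 20.0.0.0/7 -> H1 at depth 7
  add 21.0.0.0/8 -> H3 at depth 8
  ? 219.221.37.32  path d0:-→d1:-→d2:-→d3:-→d4:-→d5:-→d6:-→d7:-→d8:-→d9:-→d10:-→d11:-→d12:H1→d13:-→d14:-→d15:-→d16:-→d17:-→d18:-→d19:-→d20:-→d21:-→d22:-→d23:-→d24:-→d25:-→d26:-→d27:H0→d28:H4→d29:H1  best=H1
  add 21.240.0.0/12 -> H5 at depth 12

== LOOKUPS ==
["H0","H4","H1","H1"]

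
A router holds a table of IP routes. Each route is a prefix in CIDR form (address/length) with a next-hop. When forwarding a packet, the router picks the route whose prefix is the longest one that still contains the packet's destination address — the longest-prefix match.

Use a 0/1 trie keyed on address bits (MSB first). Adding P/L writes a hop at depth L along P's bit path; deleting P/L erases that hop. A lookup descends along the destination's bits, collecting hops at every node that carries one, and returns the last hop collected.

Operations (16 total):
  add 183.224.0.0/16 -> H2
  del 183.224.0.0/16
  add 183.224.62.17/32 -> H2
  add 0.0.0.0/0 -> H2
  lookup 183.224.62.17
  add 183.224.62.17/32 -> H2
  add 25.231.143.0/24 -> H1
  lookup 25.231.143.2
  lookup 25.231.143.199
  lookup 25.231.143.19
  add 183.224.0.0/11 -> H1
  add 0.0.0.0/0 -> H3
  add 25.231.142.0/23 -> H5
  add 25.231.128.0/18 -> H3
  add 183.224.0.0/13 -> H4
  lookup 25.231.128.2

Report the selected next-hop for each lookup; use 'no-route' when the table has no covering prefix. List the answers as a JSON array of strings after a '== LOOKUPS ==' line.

Process each operation:
  + 183.224.0.0/16 (H2) depth=16
  del 183.224.0.0/16 (clear depth 16)
  + 183.224.62.17/32 (H2) depth=32
  + 0.0.0.0/0 (H2) depth=0
  lookup 183.224.62.17: bits 10110111111000000011111000010001 walk d0:H2→d1:-→d2:-→d3:-→d4:-→d5:-→d6:-→d7:-→d8:-→d9:-→d10:-→d11:-→d12:-→d13:-→d14:-→d15:-→d16:-→d17:-→d18:-→d19:-→d20:-→d21:-→d22:-→d23:-→d24:-→d25:-→d26:-→d27:-→d28:-→d29:-→d30:-→d31:-→d32:H2 -> H2
  + 183.224.62.17/32 (H2) depth=32
  + 25.231.143.0/24 (H1) depth=24
  lookup 25.231.143.2: bits 000110011110011110001111 walk d0:H2→d1:-→d2:-→d3:-→d4:-→d5:-→d6:-→d7:-→d8:-→d9:-→d10:-→d11:-→d12:-→d13:-→d14:-→d15:-→d16:-→d17:-→d18:-→d19:-→d20:-→d21:-→d22:-→d23:-→d24:H1 -> H1
  lookup 25.231.143.199: bits 000110011110011110001111 walk d0:H2→d1:-→d2:-→d3:-→d4:-→d5:-→d6:-→d7:-→d8:-→d9:-→d10:-→d11:-→d12:-→d13:-→d14:-→d15:-→d16:-→d17:-→d18:-→d19:-→d20:-→d21:-→d22:-→d23:-→d24:H1 -> H1
  lookup 25.231.143.19: bits 000110011110011110001111 walk d0:H2→d1:-→d2:-→d3:-→d4:-→d5:-→d6:-→d7:-→d8:-→d9:-→d10:-→d11:-→d12:-→d13:-→d14:-→d15:-→d16:-→d17:-→d18:-→d19:-→d20:-→d21:-→d22:-→d23:-→d24:H1 -> H1
  + 183.224.0.0/11 (H1) depth=11
  + 0.0.0.0/0 (H3) depth=0
  + 25.231.142.0/23 (H5) depth=23
  + 25.231.128.0/18 (H3) depth=18
  + 183.224.0.0/13 (H4) depth=13
  lookup 25.231.128.2: bits 00011001111001111000 walk d0:H3→d1:-→d2:-→d3:-→d4:-→d5:-→d6:-→d7:-→d8:-→d9:-→d10:-→d11:-→d12:-→d13:-→d14:-→d15:-→d16:-→d17:-→d18:H3→d19:-→d20:- -> H3

== LOOKUPS ==
["H2","H1","H1","H1","H3"]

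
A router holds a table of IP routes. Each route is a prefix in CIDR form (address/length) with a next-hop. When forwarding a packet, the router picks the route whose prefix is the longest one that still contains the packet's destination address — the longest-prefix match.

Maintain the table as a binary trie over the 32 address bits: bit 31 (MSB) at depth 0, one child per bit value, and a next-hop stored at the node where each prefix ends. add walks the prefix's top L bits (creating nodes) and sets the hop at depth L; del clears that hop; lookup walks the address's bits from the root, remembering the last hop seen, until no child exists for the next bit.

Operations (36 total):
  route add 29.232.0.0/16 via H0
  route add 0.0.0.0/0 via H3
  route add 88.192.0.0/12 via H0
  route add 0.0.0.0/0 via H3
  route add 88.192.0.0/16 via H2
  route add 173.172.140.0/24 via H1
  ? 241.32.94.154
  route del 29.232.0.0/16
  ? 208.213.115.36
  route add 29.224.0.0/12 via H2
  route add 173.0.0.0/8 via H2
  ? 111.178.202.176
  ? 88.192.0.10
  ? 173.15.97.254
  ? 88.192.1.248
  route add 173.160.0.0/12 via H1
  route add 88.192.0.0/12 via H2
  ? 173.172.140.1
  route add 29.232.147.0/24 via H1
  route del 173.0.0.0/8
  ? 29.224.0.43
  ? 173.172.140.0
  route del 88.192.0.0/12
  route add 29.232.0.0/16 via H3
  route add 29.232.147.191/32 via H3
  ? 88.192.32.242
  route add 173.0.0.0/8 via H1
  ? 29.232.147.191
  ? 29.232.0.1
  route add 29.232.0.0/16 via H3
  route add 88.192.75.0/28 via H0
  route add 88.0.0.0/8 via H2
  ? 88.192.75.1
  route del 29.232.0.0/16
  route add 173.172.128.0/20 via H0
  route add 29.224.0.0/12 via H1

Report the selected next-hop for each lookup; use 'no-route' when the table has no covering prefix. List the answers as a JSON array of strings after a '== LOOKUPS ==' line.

Apply in order:
  + 29.232.0.0/16 (H0) depth=16
  + 0.0.0.0/0 (H3) depth=0
  + 88.192.0.0/12 (H0) depth=12
  + 0.0.0.0/0 (H3) depth=0
  + 88.192.0.0/16 (H2) depth=16
  + 173.172.140.0/24 (H1) depth=24
  ? 241.32.94.154  path d0:H3→d1:-  best=H3
  del 29.232.0.0/16 (clear depth 16)
  ? 208.213.115.36  path d0:H3→d1:-  best=H3
  + 29.224.0.0/12 (H2) depth=12
  + 173.0.0.0/8 (H2) depth=8
  ? 111.178.202.176  path d0:H3→d1:-→d2:-  best=H3
  ? 88.192.0.10  path d0:H3→d1:-→d2:-→d3:-→d4:-→d5:-→d6:-→d7:-→d8:-→d9:-→d10:-→d11:-→d12:H0→d13:-→d14:-→d15:-→d16:H2  best=H2
  ? 173.15.97.254  path d0:H3→d1:-→d2:-→d3:-→d4:-→d5:-→d6:-→d7:-→d8:H2  best=H2
  ? 88.192.1.248  path d0:H3→d1:-→d2:-→d3:-→d4:-→d5:-→d6:-→d7:-→d8:-→d9:-→d10:-→d11:-→d12:H0→d13:-→d14:-→d15:-→d16:H2  best=H2
  + 173.160.0.0/12 (H1) depth=12
  + 88.192.0.0/12 (H2) depth=12
  ? 173.172.140.1  path d0:H3→d1:-→d2:-→d3:-→d4:-→d5:-→d6:-→d7:-→d8:H2→d9:-→d10:-→d11:-→d12:H1→d13:-→d14:-→d15:-→d16:-→d17:-→d18:-→d19:-→d20:-→d21:-→d22:-→d23:-→d24:H1  best=H1
  + 29.232.147.0/24 (H1) depth=24
  del 173.0.0.0/8 (clear depth 8)
  ? 29.224.0.43  path d0:H3→d1:-→d2:-→d3:-→d4:-→d5:-→d6:-→d7:-→d8:-→d9:-→d10:-→d11:-→d12:H2  best=H2
  ? 173.172.140.0  path d0:H3→d1:-→d2:-→d3:-→d4:-→d5:-→d6:-→d7:-→d8:-→d9:-→d10:-→d11:-→d12:H1→d13:-→d14:-→d15:-→d16:-→d17:-→d18:-→d19:-→d20:-→d21:-→d22:-→d23:-→d24:H1  best=H1
  del 88.192.0.0/12 (clear depth 12)
  + 29.232.0.0/16 (H3) depth=16
  + 29.232.147.191/32 (H3) depth=32
  ? 88.192.32.242  path d0:H3→d1:-→d2:-→d3:-→d4:-→d5:-→d6:-→d7:-→d8:-→d9:-→d10:-→d11:-→d12:-→d13:-→d14:-→d15:-→d16:H2  best=H2
  + 173.0.0.0/8 (H1) depth=8
  ? 29.232.147.191  path d0:H3→d1:-→d2:-→d3:-→d4:-→d5:-→d6:-→d7:-→d8:-→d9:-→d10:-→d11:-→d12:H2→d13:-→d14:-→d15:-→d16:H3→d17:-→d18:-→d19:-→d20:-→d21:-→d22:-→d23:-→d24:H1→d25:-→d26:-→d27:-→d28:-→d29:-→d30:-→d31:-→d32:H3  best=H3
  ? 29.232.0.1  path d0:H3→d1:-→d2:-→d3:-→d4:-→d5:-→d6:-→d7:-→d8:-→d9:-→d10:-→d11:-→d12:H2→d13:-→d14:-→d15:-→d16:H3  best=H3
  + 29.232.0.0/16 (H3) depth=16
  + 88.192.75.0/28 (H0) depth=28
  + 88.0.0.0/8 (H2) depth=8
  ? 88.192.75.1  path d0:H3→d1:-→d2:-→d3:-→d4:-→d5:-→d6:-→d7:-→d8:H2→d9:-→d10:-→d11:-→d12:-→d13:-→d14:-→d15:-→d16:H2→d17:-→d18:-→d19:-→d20:-→d21:-→d22:-→d23:-→d24:-→d25:-→d26:-→d27:-→d28:H0  best=H0
  del 29.232.0.0/16 (clear depth 16)
  + 173.172.128.0/20 (H0) depth=20
  + 29.224.0.0/12 (H1) depth=12

== LOOKUPS ==
["H3","H3","H3","H2","H2","H2","H1","H2","H1","H2","H3","H3","H0"]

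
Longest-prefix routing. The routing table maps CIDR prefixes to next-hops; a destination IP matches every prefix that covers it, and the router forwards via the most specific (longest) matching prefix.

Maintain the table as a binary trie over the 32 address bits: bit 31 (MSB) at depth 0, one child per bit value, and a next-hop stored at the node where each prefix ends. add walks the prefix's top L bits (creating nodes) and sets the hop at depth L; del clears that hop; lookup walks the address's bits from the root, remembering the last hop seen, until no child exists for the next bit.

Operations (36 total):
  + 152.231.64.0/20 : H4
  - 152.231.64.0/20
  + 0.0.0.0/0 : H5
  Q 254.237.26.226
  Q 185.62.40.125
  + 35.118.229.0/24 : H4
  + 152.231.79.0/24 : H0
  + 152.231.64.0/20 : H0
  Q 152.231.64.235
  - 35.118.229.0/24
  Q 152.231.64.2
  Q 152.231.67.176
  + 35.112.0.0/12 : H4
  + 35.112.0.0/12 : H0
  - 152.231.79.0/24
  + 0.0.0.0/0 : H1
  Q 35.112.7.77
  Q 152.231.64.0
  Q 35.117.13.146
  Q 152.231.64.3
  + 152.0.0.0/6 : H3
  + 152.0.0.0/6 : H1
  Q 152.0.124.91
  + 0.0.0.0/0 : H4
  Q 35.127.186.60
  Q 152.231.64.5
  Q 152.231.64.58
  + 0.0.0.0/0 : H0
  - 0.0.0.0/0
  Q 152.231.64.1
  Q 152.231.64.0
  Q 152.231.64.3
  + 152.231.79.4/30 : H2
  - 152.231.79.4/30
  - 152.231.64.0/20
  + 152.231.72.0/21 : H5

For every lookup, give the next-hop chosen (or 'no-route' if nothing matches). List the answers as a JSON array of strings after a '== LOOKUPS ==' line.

Apply in order:
  + 152.231.64.0/20 (H4) depth=20
  - 152.231.64.0/20 clear@20
  + 0.0.0.0/0 (H5) depth=0
  Q 254.237.26.226: descend 1 ; hops seen [H5] ; pick H5
  Q 185.62.40.125: descend 10 ; hops seen [H5] ; pick H5
  + 35.118.229.0/24 (H4) depth=24
  + 152.231.79.0/24 (H0) depth=24
  + 152.231.64.0/20 (H0) depth=20
  Q 152.231.64.235: descend 10011000111001110100 ; hops seen [H5,H0] ; pick H0
  - 35.118.229.0/24 clear@24
  Q 152.231.64.2: descend 10011000111001110100 ; hops seen [H5,H0] ; pick H0
  Q 152.231.67.176: descend 10011000111001110100 ; hops seen [H5,H0] ; pick H0
  + 35.112.0.0/12 (H4) depth=12
  + 35.112.0.0/12 (H0) depth=12
  - 152.231.79.0/24 clear@24
  + 0.0.0.0/0 (H1) depth=0
  Q 35.112.7.77: descend 0010001101110 ; hops seen [H1,H0] ; pick H0
  Q 152.231.64.0: descend 10011000111001110100 ; hops seen [H1,H0] ; pick H0
  Q 35.117.13.146: descend 00100011011101 ; hops seen [H1,H0] ; pick H0
  Q 152.231.64.3: descend 10011000111001110100 ; hops seen [H1,H0] ; pick H0
  + 152.0.0.0/6 (H3) depth=6
  + 152.0.0.0/6 (H1) depth=6
  Q 152.0.124.91: descend 10011000 ; hops seen [H1,H1] ; pick H1
  + 0.0.0.0/0 (H4) depth=0
  Q 35.127.186.60: descend 001000110111 ; hops seen [H4,H0] ; pick H0
  Q 152.231.64.5: descend 10011000111001110100 ; hops seen [H4,H1,H0] ; pick H0
  Q 152.231.64.58: descend 10011000111001110100 ; hops seen [H4,H1,H0] ; pick H0
  + 0.0.0.0/0 (H0) depth=0
  - 0.0.0.0/0 clear@0
  Q 152.231.64.1: descend 10011000111001110100 ; hops seen [H1,H0] ; pick H0
  Q 152.231.64.0: descend 10011000111001110100 ; hops seen [H1,H0] ; pick H0
  Q 152.231.64.3: descend 10011000111001110100 ; hops seen [H1,H0] ; pick H0
  + 152.231.79.4/30 (H2) depth=30
  - 152.231.79.4/30 clear@30
  - 152.231.64.0/20 clear@20
  + 152.231.72.0/21 (H5) depth=21

== LOOKUPS ==
["H5","H5","H0","H0","H0","H0","H0","H0","H0","H1","H0","H0","H0","H0","H0","H0"]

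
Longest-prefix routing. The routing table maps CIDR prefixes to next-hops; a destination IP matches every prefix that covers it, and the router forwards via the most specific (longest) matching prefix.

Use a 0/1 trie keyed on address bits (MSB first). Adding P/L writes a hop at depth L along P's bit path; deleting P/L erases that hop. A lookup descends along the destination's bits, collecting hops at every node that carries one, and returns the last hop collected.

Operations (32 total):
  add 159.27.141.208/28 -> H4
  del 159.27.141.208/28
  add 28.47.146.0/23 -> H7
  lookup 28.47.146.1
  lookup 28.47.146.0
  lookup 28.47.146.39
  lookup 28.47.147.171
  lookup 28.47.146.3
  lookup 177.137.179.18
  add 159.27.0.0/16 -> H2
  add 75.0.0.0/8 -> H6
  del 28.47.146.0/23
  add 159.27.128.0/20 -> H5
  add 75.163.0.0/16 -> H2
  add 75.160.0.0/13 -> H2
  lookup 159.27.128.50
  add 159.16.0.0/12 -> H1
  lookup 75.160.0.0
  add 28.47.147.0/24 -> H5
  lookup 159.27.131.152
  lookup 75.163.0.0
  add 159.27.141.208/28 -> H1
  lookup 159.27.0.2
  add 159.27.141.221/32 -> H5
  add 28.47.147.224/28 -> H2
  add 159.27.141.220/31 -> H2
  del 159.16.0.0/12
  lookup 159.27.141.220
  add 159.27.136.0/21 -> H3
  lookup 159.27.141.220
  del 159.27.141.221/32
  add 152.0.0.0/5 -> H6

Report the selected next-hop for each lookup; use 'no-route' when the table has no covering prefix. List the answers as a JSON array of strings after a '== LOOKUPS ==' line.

Apply in order:
  + 159.27.141.208/28 (H4) depth=28
  del 159.27.141.208/28 (clear depth 28)
  + 28.47.146.0/23 (H7) depth=23
  ? 28.47.146.1  path d0:-→d1:-→d2:-→d3:-→d4:-→d5:-→d6:-→d7:-→d8:-→d9:-→d10:-→d11:-→d12:-→d13:-→d14:-→d15:-→d16:-→d17:-→d18:-→d19:-→d20:-→d21:-→d22:-→d23:H7  best=H7
  ? 28.47.146.0  path d0:-→d1:-→d2:-→d3:-→d4:-→d5:-→d6:-→d7:-→d8:-→d9:-→d10:-→d11:-→d12:-→d13:-→d14:-→d15:-→d16:-→d17:-→d18:-→d19:-→d20:-→d21:-→d22:-→d23:H7  best=H7
  ? 28.47.146.39  path d0:-→d1:-→d2:-→d3:-→d4:-→d5:-→d6:-→d7:-→d8:-→d9:-→d10:-→d11:-→d12:-→d13:-→d14:-→d15:-→d16:-→d17:-→d18:-→d19:-→d20:-→d21:-→d22:-→d23:H7  best=H7
  ? 28.47.147.171  path d0:-→d1:-→d2:-→d3:-→d4:-→d5:-→d6:-→d7:-→d8:-→d9:-→d10:-→d11:-→d12:-→d13:-→d14:-→d15:-→d16:-→d17:-→d18:-→d19:-→d20:-→d21:-→d22:-→d23:H7  best=H7
  ? 28.47.146.3  path d0:-→d1:-→d2:-→d3:-→d4:-→d5:-→d6:-→d7:-→d8:-→d9:-→d10:-→d11:-→d12:-→d13:-→d14:-→d15:-→d16:-→d17:-→d18:-→d19:-→d20:-→d21:-→d22:-→d23:H7  best=H7
  ? 177.137.179.18  path d0:-→d1:-→d2:-  best=no-route
  + 159.27.0.0/16 (H2) depth=16
  + 75.0.0.0/8 (H6) depth=8
  del 28.47.146.0/23 (clear depth 23)
  + 159.27.128.0/20 (H5) depth=20
  + 75.163.0.0/16 (H2) depth=16
  + 75.160.0.0/13 (H2) depth=13
  ? 159.27.128.50  path d0:-→d1:-→d2:-→d3:-→d4:-→d5:-→d6:-→d7:-→d8:-→d9:-→d10:-→d11:-→d12:-→d13:-→d14:-→d15:-→d16:H2→d17:-→d18:-→d19:-→d20:H5  best=H5
  + 159.16.0.0/12 (H1) depth=12
  ? 75.160.0.0  path d0:-→d1:-→d2:-→d3:-→d4:-→d5:-→d6:-→d7:-→d8:H6→d9:-→d10:-→d11:-→d12:-→d13:H2→d14:-  best=H2
  + 28.47.147.0/24 (H5) depth=24
  ? 159.27.131.152  path d0:-→d1:-→d2:-→d3:-→d4:-→d5:-→d6:-→d7:-→d8:-→d9:-→d10:-→d11:-→d12:H1→d13:-→d14:-→d15:-→d16:H2→d17:-→d18:-→d19:-→d20:H5  best=H5
  ? 75.163.0.0  path d0:-→d1:-→d2:-→d3:-→d4:-→d5:-→d6:-→d7:-→d8:H6→d9:-→d10:-→d11:-→d12:-→d13:H2→d14:-→d15:-→d16:H2  best=H2
  + 159.27.141.208/28 (H1) depth=28
  ? 159.27.0.2  path d0:-→d1:-→d2:-→d3:-→d4:-→d5:-→d6:-→d7:-→d8:-→d9:-→d10:-→d11:-→d12:H1→d13:-→d14:-→d15:-→d16:H2  best=H2
  + 159.27.141.221/32 (H5) depth=32
  + 28.47.147.224/28 (H2) depth=28
  + 159.27.141.220/31 (H2) depth=31
  del 159.16.0.0/12 (clear depth 12)
  ? 159.27.141.220  path d0:-→d1:-→d2:-→d3:-→d4:-→d5:-→d6:-→d7:-→d8:-→d9:-→d10:-→d11:-→d12:-→d13:-→d14:-→d15:-→d16:H2→d17:-→d18:-→d19:-→d20:H5→d21:-→d22:-→d23:-→d24:-→d25:-→d26:-→d27:-→d28:H1→d29:-→d30:-→d31:H2  best=H2
  + 159.27.136.0/21 (H3) depth=21
  ? 159.27.141.220  path d0:-→d1:-→d2:-→d3:-→d4:-→d5:-→d6:-→d7:-→d8:-→d9:-→d10:-→d11:-→d12:-→d13:-→d14:-→d15:-→d16:H2→d17:-→d18:-→d19:-→d20:H5→d21:H3→d22:-→d23:-→d24:-→d25:-→d26:-→d27:-→d28:H1→d29:-→d30:-→d31:H2  best=H2
  del 159.27.141.221/32 (clear depth 32)
  + 152.0.0.0/5 (H6) depth=5

== LOOKUPS ==
["H7","H7","H7","H7","H7","no-route","H5","H2","H5","H2","H2","H2","H2"]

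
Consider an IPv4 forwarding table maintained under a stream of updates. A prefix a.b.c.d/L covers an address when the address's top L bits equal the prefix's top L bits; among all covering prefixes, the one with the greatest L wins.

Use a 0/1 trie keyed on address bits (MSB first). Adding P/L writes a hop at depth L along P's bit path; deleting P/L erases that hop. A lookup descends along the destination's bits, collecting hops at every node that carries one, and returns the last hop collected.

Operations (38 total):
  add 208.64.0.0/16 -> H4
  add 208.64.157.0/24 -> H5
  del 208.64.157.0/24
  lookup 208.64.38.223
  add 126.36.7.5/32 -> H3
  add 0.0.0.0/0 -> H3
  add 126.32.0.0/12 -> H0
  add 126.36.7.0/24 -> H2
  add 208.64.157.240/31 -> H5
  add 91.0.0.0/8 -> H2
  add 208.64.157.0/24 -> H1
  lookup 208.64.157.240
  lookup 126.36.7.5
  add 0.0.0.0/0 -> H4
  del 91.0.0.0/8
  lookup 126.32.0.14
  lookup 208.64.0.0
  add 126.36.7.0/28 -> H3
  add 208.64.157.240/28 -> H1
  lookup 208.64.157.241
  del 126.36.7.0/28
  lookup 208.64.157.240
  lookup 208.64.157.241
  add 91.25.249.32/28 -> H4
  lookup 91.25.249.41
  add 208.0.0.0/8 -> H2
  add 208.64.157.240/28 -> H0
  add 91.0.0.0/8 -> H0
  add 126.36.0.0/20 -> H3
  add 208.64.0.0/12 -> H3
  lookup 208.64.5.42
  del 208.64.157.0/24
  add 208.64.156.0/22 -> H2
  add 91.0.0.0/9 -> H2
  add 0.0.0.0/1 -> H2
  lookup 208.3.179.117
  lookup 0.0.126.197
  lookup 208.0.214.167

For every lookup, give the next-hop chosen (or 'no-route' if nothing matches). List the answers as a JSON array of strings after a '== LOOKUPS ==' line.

Trace:
  add 208.64.0.0/16 -> H4 at depth 16
  add 208.64.157.0/24 -> H5 at depth 24
  - 208.64.157.0/24 clear@24
  lookup 208.64.38.223: bits 1101000001000000 walk d0:-→d1:-→d2:-→d3:-→d4:-→d5:-→d6:-→d7:-→d8:-→d9:-→d10:-→d11:-→d12:-→d13:-→d14:-→d15:-→d16:H4 -> H4
  add 126.36.7.5/32 -> H3 at depth 32
  add 0.0.0.0/0 -> H3 at depth 0
  add 126.32.0.0/12 -> H0 at depth 12
  add 126.36.7.0/24 -> H2 at depth 24
  add 208.64.157.240/31 -> H5 at depth 31
  add 91.0.0.0/8 -> H2 at depth 8
  add 208.64.157.0/24 -> H1 at depth 24
  lookup 208.64.157.240: bits 1101000001000000100111011111000 walk d0:H3→d1:-→d2:-→d3:-→d4:-→d5:-→d6:-→d7:-→d8:-→d9:-→d10:-→d11:-→d12:-→d13:-→d14:-→d15:-→d16:H4→d17:-→d18:-→d19:-→d20:-→d21:-→d22:-→d23:-→d24:H1→d25:-→d26:-→d27:-→d28:-→d29:-→d30:-→d31:H5 -> H5
  lookup 126.36.7.5: bits 01111110001001000000011100000101 walk d0:H3→d1:-→d2:-→d3:-→d4:-→d5:-→d6:-→d7:-→d8:-→d9:-→d10:-→d11:-→d12:H0→d13:-→d14:-→d15:-→d16:-→d17:-→d18:-→d19:-→d20:-→d21:-→d22:-→d23:-→d24:H2→d25:-→d26:-→d27:-→d28:-→d29:-→d30:-→d31:-→d32:H3 -> H3
  add 0.0.0.0/0 -> H4 at depth 0
  - 91.0.0.0/8 clear@8
  lookup 126.32.0.14: bits 0111111000100 walk d0:H4→d1:-→d2:-→d3:-→d4:-→d5:-→d6:-→d7:-→d8:-→d9:-→d10:-→d11:-→d12:H0→d13:- -> H0
  lookup 208.64.0.0: bits 1101000001000000 walk d0:H4→d1:-→d2:-→d3:-→d4:-→d5:-→d6:-→d7:-→d8:-→d9:-→d10:-→d11:-→d12:-→d13:-→d14:-→d15:-→d16:H4 -> H4
  add 126.36.7.0/28 -> H3 at depth 28
  add 208.64.157.240/28 -> H1 at depth 28
  lookup 208.64.157.241: bits 1101000001000000100111011111000 walk d0:H4→d1:-→d2:-→d3:-→d4:-→d5:-→d6:-→d7:-→d8:-→d9:-→d10:-→d11:-→d12:-→d13:-→d14:-→d15:-→d16:H4→d17:-→d18:-→d19:-→d20:-→d21:-→d22:-→d23:-→d24:H1→d25:-→d26:-→d27:-→d28:H1→d29:-→d30:-→d31:H5 -> H5
  - 126.36.7.0/28 clear@28
  lookup 208.64.157.240: bits 1101000001000000100111011111000 walk d0:H4→d1:-→d2:-→d3:-→d4:-→d5:-→d6:-→d7:-→d8:-→d9:-→d10:-→d11:-→d12:-→d13:-→d14:-→d15:-→d16:H4→d17:-→d18:-→d19:-→d20:-→d21:-→d22:-→d23:-→d24:H1→d25:-→d26:-→d27:-→d28:H1→d29:-→d30:-→d31:H5 -> H5
  lookup 208.64.157.241: bits 1101000001000000100111011111000 walk d0:H4→d1:-→d2:-→d3:-→d4:-→d5:-→d6:-→d7:-→d8:-→d9:-→d10:-→d11:-→d12:-→d13:-→d14:-→d15:-→d16:H4→d17:-→d18:-→d19:-→d20:-→d21:-→d22:-→d23:-→d24:H1→d25:-→d26:-→d27:-→d28:H1→d29:-→d30:-→d31:H5 -> H5
  add 91.25.249.32/28 -> H4 at depth 28
  lookup 91.25.249.41: bits 0101101100011001111110010010 walk d0:H4→d1:-→d2:-→d3:-→d4:-→d5:-→d6:-→d7:-→d8:-→d9:-→d10:-→d11:-→d12:-→d13:-→d14:-→d15:-→d16:-→d17:-→d18:-→d19:-→d20:-→d21:-→d22:-→d23:-→d24:-→d25:-→d26:-→d27:-→d28:H4 -> H4
  add 208.0.0.0/8 -> H2 at depth 8
  add 208.64.157.240/28 -> H0 at depth 28
  add 91.0.0.0/8 -> H0 at depth 8
  add 126.36.0.0/20 -> H3 at depth 20
  add 208.64.0.0/12 -> H3 at depth 12
  lookup 208.64.5.42: bits 1101000001000000 walk d0:H4→d1:-→d2:-→d3:-→d4:-→d5:-→d6:-→d7:-→d8:H2→d9:-→d10:-→d11:-→d12:H3→d13:-→d14:-→d15:-→d16:H4 -> H4
  - 208.64.157.0/24 clear@24
  add 208.64.156.0/22 -> H2 at depth 22
  add 91.0.0.0/9 -> H2 at depth 9
  add 0.0.0.0/1 -> H2 at depth 1
  lookup 208.3.179.117: bits 110100000 walk d0:H4→d1:-→d2:-→d3:-→d4:-→d5:-→d6:-→d7:-→d8:H2→d9:- -> H2
  lookup 0.0.126.197: bits 0 walk d0:H4→d1:H2 -> H2
  lookup 208.0.214.167: bits 110100000 walk d0:H4→d1:-→d2:-→d3:-→d4:-→d5:-→d6:-→d7:-→d8:H2→d9:- -> H2

== LOOKUPS ==
["H4","H5","H3","H0","H4","H5","H5","H5","H4","H4","H2","H2","H2"]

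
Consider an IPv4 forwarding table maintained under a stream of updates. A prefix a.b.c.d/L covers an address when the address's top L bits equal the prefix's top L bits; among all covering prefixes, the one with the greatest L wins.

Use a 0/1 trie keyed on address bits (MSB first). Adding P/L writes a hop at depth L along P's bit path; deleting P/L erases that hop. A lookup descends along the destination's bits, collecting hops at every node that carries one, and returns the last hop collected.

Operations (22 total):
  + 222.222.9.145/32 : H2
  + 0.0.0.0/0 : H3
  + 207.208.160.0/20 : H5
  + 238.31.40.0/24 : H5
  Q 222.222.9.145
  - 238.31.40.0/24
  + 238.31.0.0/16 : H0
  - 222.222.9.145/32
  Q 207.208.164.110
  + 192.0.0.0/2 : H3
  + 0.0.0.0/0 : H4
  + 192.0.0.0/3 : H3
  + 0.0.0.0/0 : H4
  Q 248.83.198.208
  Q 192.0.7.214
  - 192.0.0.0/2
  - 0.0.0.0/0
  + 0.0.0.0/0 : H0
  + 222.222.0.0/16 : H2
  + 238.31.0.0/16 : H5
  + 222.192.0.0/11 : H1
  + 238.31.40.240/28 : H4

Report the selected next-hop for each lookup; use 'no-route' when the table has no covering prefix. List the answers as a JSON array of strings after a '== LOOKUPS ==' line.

Process each operation:
  + 222.222.9.145/32 (H2) depth=32
  + 0.0.0.0/0 (H3) depth=0
  + 207.208.160.0/20 (H5) depth=20
  + 238.31.40.0/24 (H5) depth=24
  lookup 222.222.9.145: bits 11011110110111100000100110010001 walk d0:H3→d1:-→d2:-→d3:-→d4:-→d5:-→d6:-→d7:-→d8:-→d9:-→d10:-→d11:-→d12:-→d13:-→d14:-→d15:-→d16:-→d17:-→d18:-→d19:-→d20:-→d21:-→d22:-→d23:-→d24:-→d25:-→d26:-→d27:-→d28:-→d29:-→d30:-→d31:-→d32:H2 -> H2
  del 238.31.40.0/24 (clear depth 24)
  + 238.31.0.0/16 (H0) depth=16
  del 222.222.9.145/32 (clear depth 32)
  lookup 207.208.164.110: bits 11001111110100001010 walk d0:H3→d1:-→d2:-→d3:-→d4:-→d5:-→d6:-→d7:-→d8:-→d9:-→d10:-→d11:-→d12:-→d13:-→d14:-→d15:-→d16:-→d17:-→d18:-→d19:-→d20:H5 -> H5
  + 192.0.0.0/2 (H3) depth=2
  + 0.0.0.0/0 (H4) depth=0
  + 192.0.0.0/3 (H3) depth=3
  + 0.0.0.0/0 (H4) depth=0
  lookup 248.83.198.208: bits 111 walk d0:H4→d1:-→d2:H3→d3:- -> H3
  lookup 192.0.7.214: bits 1100 walk d0:H4→d1:-→d2:H3→d3:H3→d4:- -> H3
  del 192.0.0.0/2 (clear depth 2)
  del 0.0.0.0/0 (clear depth 0)
  + 0.0.0.0/0 (H0) depth=0
  + 222.222.0.0/16 (H2) depth=16
  + 238.31.0.0/16 (H5) depth=16
  + 222.192.0.0/11 (H1) depth=11
  + 238.31.40.240/28 (H4) depth=28

== LOOKUPS ==
["H2","H5","H3","H3"]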